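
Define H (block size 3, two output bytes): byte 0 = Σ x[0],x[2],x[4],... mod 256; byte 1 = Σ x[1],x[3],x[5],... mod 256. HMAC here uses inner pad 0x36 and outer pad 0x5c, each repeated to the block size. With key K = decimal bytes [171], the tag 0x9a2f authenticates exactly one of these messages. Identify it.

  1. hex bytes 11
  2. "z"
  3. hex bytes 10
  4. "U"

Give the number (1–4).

Key decimal bytes [171] = ab is 1 byte ≤ B = 3; zero-pad to 3 bytes: K' = ab 00 00.
K' ⊕ ipad = 9d 36 36; K' ⊕ opad = f7 5c 5c.
m1: inner = H(9d 36 36 11) = d3 47; tag = H(f7 5c 5c d3 47) = 9a2f ← matches
m2: inner = H(9d 36 36 7a) = d3 b0; tag = H(f7 5c 5c d3 b0) = 032f
m3: inner = H(9d 36 36 10) = d3 46; tag = H(f7 5c 5c d3 46) = 992f
m4: inner = H(9d 36 36 55) = d3 8b; tag = H(f7 5c 5c d3 8b) = de2f

1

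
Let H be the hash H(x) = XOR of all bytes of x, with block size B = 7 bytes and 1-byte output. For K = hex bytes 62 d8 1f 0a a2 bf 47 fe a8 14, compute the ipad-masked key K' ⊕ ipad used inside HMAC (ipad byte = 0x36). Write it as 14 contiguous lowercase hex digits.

Key hex bytes 62 d8 1f 0a a2 bf 47 fe a8 14 is 10 bytes > B = 7, so hash it first: H(key) = b7, then zero-pad to 7 bytes: K' = b7 00 00 00 00 00 00.
XOR each byte with 0x36: b7⊕36=81, 00⊕36=36, 00⊕36=36, 00⊕36=36, 00⊕36=36, 00⊕36=36, 00⊕36=36.

81363636363636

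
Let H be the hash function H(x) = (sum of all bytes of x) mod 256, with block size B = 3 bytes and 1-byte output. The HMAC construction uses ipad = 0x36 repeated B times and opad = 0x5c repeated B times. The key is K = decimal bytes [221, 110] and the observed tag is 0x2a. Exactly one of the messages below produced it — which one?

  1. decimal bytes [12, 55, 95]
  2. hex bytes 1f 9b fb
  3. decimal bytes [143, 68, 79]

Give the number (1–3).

Key decimal bytes [221, 110] = dd 6e is 2 bytes ≤ B = 3; zero-pad to 3 bytes: K' = dd 6e 00.
K' ⊕ ipad = eb 58 36; K' ⊕ opad = 81 32 5c.
m1: inner = H(eb 58 36 0c 37 5f) = 1b; tag = H(81 32 5c 1b) = 2a ← matches
m2: inner = H(eb 58 36 1f 9b fb) = 2e; tag = H(81 32 5c 2e) = 3d
m3: inner = H(eb 58 36 8f 44 4f) = 9b; tag = H(81 32 5c 9b) = aa

1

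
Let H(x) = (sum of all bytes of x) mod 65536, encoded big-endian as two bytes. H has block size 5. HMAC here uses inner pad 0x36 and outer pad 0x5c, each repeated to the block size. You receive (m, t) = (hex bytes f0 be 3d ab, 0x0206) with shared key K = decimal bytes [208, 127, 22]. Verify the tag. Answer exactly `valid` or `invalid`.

valid

Key decimal bytes [208, 127, 22] = d0 7f 16 is 3 bytes ≤ B = 5; zero-pad to 5 bytes: K' = d0 7f 16 00 00.
K' ⊕ ipad = e6 49 20 36 36; K' ⊕ opad = 8c 23 4a 5c 5c.
Inner hash: sum = 230+73+32+54+54+240+190+61+171 = 1105 → 04 51.
Outer hash (recomputed tag): sum = 140+35+74+92+92+4+81 = 518 → 02 06.
Recomputed tag = 0206; claimed = 0206 → match.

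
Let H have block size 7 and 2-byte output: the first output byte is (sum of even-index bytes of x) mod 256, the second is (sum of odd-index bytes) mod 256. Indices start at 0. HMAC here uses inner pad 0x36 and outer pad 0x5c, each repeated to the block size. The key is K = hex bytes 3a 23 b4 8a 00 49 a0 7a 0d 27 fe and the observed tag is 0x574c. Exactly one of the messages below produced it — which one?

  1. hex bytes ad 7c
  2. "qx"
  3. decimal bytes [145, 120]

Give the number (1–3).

2

Key hex bytes 3a 23 b4 8a 00 49 a0 7a 0d 27 fe is 11 bytes > B = 7, so hash it first: H(key) = 99 97, then zero-pad to 7 bytes: K' = 99 97 00 00 00 00 00.
K' ⊕ ipad = af a1 36 36 36 36 36; K' ⊕ opad = c5 cb 5c 5c 5c 5c 5c.
m1: inner = H(af a1 36 36 36 36 36 ad 7c) = cd ba; tag = H(c5 cb 5c 5c 5c 5c 5c cd ba) = 9350
m2: inner = H(af a1 36 36 36 36 36 71 78) = c9 7e; tag = H(c5 cb 5c 5c 5c 5c 5c c9 7e) = 574c ← matches
m3: inner = H(af a1 36 36 36 36 36 91 78) = c9 9e; tag = H(c5 cb 5c 5c 5c 5c 5c c9 9e) = 774c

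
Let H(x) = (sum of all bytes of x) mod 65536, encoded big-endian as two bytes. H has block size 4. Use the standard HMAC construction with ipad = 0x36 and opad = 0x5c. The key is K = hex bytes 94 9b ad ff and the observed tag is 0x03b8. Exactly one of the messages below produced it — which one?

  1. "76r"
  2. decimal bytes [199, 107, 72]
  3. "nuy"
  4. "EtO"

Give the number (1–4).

Key hex bytes 94 9b ad ff is exactly B = 4 bytes: K' = 94 9b ad ff.
K' ⊕ ipad = a2 ad 9b c9; K' ⊕ opad = c8 c7 f1 a3.
m1: inner = H(a2 ad 9b c9 37 36 72) = 03 92; tag = H(c8 c7 f1 a3 03 92) = 03b8 ← matches
m2: inner = H(a2 ad 9b c9 c7 6b 48) = 04 2d; tag = H(c8 c7 f1 a3 04 2d) = 0354
m3: inner = H(a2 ad 9b c9 6e 75 79) = 04 0f; tag = H(c8 c7 f1 a3 04 0f) = 0336
m4: inner = H(a2 ad 9b c9 45 74 4f) = 03 bb; tag = H(c8 c7 f1 a3 03 bb) = 03e1

1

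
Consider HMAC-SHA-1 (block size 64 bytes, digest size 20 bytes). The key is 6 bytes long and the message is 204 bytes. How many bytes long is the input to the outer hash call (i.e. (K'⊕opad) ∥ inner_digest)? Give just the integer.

84

Key is 6 ≤ 64 bytes, zero-padded: |K'| = 64.
Outer input = (K'⊕opad) ∥ H(inner) → 64 + 20 = 84 bytes.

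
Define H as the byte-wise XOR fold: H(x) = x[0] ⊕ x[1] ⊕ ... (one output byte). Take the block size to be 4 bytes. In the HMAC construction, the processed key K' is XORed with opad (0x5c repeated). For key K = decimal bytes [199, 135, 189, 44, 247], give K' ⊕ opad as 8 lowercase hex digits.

7a5c5c5c

Key decimal bytes [199, 135, 189, 44, 247] = c7 87 bd 2c f7 is 5 bytes > B = 4, so hash it first: H(key) = 26, then zero-pad to 4 bytes: K' = 26 00 00 00.
XOR each byte with 0x5c: 26⊕5c=7a, 00⊕5c=5c, 00⊕5c=5c, 00⊕5c=5c.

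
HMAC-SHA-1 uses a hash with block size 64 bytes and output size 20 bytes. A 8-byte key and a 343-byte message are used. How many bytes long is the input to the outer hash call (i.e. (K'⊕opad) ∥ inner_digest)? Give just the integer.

Key is 8 ≤ 64 bytes, zero-padded: |K'| = 64.
Outer input = (K'⊕opad) ∥ H(inner) → 64 + 20 = 84 bytes.

84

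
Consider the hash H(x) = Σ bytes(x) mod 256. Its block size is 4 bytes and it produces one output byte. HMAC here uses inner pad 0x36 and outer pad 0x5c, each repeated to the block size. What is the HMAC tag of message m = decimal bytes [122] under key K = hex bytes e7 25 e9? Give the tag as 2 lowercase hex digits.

Key hex bytes e7 25 e9 is 3 bytes ≤ B = 4; zero-pad to 4 bytes: K' = e7 25 e9 00.
K' ⊕ ipad = d1 13 df 36.  K' ⊕ opad = bb 79 b5 5c.
Inner input = (K'⊕ipad) ∥ m = d1 13 df 36 ∥ 7a.
Inner hash: sum = 209+19+223+54+122 = 627; mod 256 = 115 → 73.
Outer input = (K'⊕opad) ∥ inner = bb 79 b5 5c ∥ 73.
Outer hash (tag): sum = 187+121+181+92+115 = 696; mod 256 = 184 → b8.

b8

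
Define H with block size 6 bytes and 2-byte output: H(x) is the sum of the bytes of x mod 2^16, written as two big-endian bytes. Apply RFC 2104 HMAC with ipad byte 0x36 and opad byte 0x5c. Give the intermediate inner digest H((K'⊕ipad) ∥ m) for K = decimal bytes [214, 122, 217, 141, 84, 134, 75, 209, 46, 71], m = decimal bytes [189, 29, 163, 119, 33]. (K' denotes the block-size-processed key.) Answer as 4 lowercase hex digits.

Key decimal bytes [214, 122, 217, 141, 84, 134, 75, 209, 46, 71] = d6 7a d9 8d 54 86 4b d1 2e 47 is 10 bytes > B = 6, so hash it first: H(key) = 05 21, then zero-pad to 6 bytes: K' = 05 21 00 00 00 00.
K' ⊕ ipad = 33 17 36 36 36 36.
Inner input = 33 17 36 36 36 36 ∥ bd 1d a3 77 21.
Inner hash: sum = 51+23+54+54+54+54+189+29+163+119+33 = 823 → 03 37.

0337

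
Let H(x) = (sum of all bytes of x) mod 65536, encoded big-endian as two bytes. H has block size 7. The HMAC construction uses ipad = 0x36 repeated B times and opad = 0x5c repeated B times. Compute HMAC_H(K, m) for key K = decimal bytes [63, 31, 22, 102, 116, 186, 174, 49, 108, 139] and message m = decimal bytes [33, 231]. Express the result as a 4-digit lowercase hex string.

Key decimal bytes [63, 31, 22, 102, 116, 186, 174, 49, 108, 139] = 3f 1f 16 66 74 ba ae 31 6c 8b is 10 bytes > B = 7, so hash it first: H(key) = 03 de, then zero-pad to 7 bytes: K' = 03 de 00 00 00 00 00.
K' ⊕ ipad = 35 e8 36 36 36 36 36.  K' ⊕ opad = 5f 82 5c 5c 5c 5c 5c.
Inner input = (K'⊕ipad) ∥ m = 35 e8 36 36 36 36 36 ∥ 21 e7.
Inner hash: sum = 53+232+54+54+54+54+54+33+231 = 819 → 03 33.
Outer input = (K'⊕opad) ∥ inner = 5f 82 5c 5c 5c 5c 5c ∥ 03 33.
Outer hash (tag): sum = 95+130+92+92+92+92+92+3+51 = 739 → 02 e3.

02e3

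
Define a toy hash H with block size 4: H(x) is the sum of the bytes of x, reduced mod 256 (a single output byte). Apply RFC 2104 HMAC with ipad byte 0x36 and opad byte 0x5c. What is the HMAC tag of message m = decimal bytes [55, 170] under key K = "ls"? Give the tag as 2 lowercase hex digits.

03

Key "ls" = 6c 73 is 2 bytes ≤ B = 4; zero-pad to 4 bytes: K' = 6c 73 00 00.
K' ⊕ ipad = 5a 45 36 36.  K' ⊕ opad = 30 2f 5c 5c.
Inner input = (K'⊕ipad) ∥ m = 5a 45 36 36 ∥ 37 aa.
Inner hash: sum = 90+69+54+54+55+170 = 492; mod 256 = 236 → ec.
Outer input = (K'⊕opad) ∥ inner = 30 2f 5c 5c ∥ ec.
Outer hash (tag): sum = 48+47+92+92+236 = 515; mod 256 = 3 → 03.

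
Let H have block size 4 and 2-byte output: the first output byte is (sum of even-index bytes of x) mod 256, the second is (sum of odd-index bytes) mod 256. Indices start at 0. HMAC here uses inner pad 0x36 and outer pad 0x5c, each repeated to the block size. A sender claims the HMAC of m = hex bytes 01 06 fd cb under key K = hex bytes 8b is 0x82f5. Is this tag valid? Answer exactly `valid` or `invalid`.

invalid

Key hex bytes 8b is 1 byte ≤ B = 4; zero-pad to 4 bytes: K' = 8b 00 00 00.
K' ⊕ ipad = bd 36 36 36; K' ⊕ opad = d7 5c 5c 5c.
Inner hash: even-index sum = 497 mod 256 = 241; odd-index sum = 317 mod 256 = 61 → f1 3d.
Outer hash (recomputed tag): even-index sum = 548 mod 256 = 36; odd-index sum = 245 mod 256 = 245 → 24 f5.
Recomputed tag = 24f5; claimed = 82f5 → mismatch.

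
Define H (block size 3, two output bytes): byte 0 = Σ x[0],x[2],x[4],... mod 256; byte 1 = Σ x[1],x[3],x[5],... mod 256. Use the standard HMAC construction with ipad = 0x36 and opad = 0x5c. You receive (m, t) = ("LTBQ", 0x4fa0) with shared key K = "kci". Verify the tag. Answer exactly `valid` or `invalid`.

valid

Key "kci" = 6b 63 69 is exactly B = 3 bytes: K' = 6b 63 69.
K' ⊕ ipad = 5d 55 5f; K' ⊕ opad = 37 3f 35.
Inner hash: even-index sum = 353 mod 256 = 97; odd-index sum = 227 mod 256 = 227 → 61 e3.
Outer hash (recomputed tag): even-index sum = 335 mod 256 = 79; odd-index sum = 160 mod 256 = 160 → 4f a0.
Recomputed tag = 4fa0; claimed = 4fa0 → match.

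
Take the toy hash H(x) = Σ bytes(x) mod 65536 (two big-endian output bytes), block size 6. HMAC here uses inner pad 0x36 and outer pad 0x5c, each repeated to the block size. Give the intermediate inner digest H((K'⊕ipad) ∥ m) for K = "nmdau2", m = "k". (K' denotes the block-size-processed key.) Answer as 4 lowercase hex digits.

Key "nmdau2" = 6e 6d 64 61 75 32 is exactly B = 6 bytes: K' = 6e 6d 64 61 75 32.
K' ⊕ ipad = 58 5b 52 57 43 04.
Inner input = 58 5b 52 57 43 04 ∥ 6b.
Inner hash: sum = 88+91+82+87+67+4+107 = 526 → 02 0e.

020e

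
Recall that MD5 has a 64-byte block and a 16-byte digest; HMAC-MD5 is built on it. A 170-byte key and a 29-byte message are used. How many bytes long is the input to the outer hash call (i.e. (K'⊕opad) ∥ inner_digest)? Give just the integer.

Key is 170 > 64 bytes, so it is hashed to 16 bytes then zero-padded to 64: |K'| = 64.
Outer input = (K'⊕opad) ∥ H(inner) → 64 + 16 = 80 bytes.

80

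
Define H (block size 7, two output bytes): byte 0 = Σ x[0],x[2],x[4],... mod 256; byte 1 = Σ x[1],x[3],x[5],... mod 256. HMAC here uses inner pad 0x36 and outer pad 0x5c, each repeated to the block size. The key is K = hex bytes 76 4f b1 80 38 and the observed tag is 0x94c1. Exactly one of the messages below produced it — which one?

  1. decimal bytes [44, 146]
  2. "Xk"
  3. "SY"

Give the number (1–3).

Key hex bytes 76 4f b1 80 38 is 5 bytes ≤ B = 7; zero-pad to 7 bytes: K' = 76 4f b1 80 38 00 00.
K' ⊕ ipad = 40 79 87 b6 0e 36 36; K' ⊕ opad = 2a 13 ed dc 64 5c 5c.
m1: inner = H(40 79 87 b6 0e 36 36 2c 92) = 9d 91; tag = H(2a 13 ed dc 64 5c 5c 9d 91) = 68e8
m2: inner = H(40 79 87 b6 0e 36 36 58 6b) = 76 bd; tag = H(2a 13 ed dc 64 5c 5c 76 bd) = 94c1 ← matches
m3: inner = H(40 79 87 b6 0e 36 36 53 59) = 64 b8; tag = H(2a 13 ed dc 64 5c 5c 64 b8) = 8faf

2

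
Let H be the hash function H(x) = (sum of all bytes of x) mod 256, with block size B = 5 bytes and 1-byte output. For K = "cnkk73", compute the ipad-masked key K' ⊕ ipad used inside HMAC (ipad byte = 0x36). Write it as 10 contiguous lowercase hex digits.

Key "cnkk73" = 63 6e 6b 6b 37 33 is 6 bytes > B = 5, so hash it first: H(key) = 11, then zero-pad to 5 bytes: K' = 11 00 00 00 00.
XOR each byte with 0x36: 11⊕36=27, 00⊕36=36, 00⊕36=36, 00⊕36=36, 00⊕36=36.

2736363636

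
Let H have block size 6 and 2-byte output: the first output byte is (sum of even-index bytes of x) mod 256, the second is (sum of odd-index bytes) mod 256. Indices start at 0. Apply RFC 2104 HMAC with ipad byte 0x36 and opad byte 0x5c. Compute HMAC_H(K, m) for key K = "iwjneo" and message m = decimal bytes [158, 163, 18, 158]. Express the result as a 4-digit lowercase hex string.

62c3

Key "iwjneo" = 69 77 6a 6e 65 6f is exactly B = 6 bytes: K' = 69 77 6a 6e 65 6f.
K' ⊕ ipad = 5f 41 5c 58 53 59.  K' ⊕ opad = 35 2b 36 32 39 33.
Inner input = (K'⊕ipad) ∥ m = 5f 41 5c 58 53 59 ∥ 9e a3 12 9e.
Inner hash: even-index sum = 446 mod 256 = 190; odd-index sum = 563 mod 256 = 51 → be 33.
Outer input = (K'⊕opad) ∥ inner = 35 2b 36 32 39 33 ∥ be 33.
Outer hash (tag): even-index sum = 354 mod 256 = 98; odd-index sum = 195 mod 256 = 195 → 62 c3.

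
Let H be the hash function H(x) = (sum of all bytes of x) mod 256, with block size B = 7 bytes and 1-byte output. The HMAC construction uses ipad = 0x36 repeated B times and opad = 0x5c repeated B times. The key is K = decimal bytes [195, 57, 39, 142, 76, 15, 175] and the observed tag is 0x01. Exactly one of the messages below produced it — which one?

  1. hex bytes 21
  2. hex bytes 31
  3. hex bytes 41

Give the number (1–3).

Key decimal bytes [195, 57, 39, 142, 76, 15, 175] = c3 39 27 8e 4c 0f af is exactly B = 7 bytes: K' = c3 39 27 8e 4c 0f af.
K' ⊕ ipad = f5 0f 11 b8 7a 39 99; K' ⊕ opad = 9f 65 7b d2 10 53 f3.
m1: inner = H(f5 0f 11 b8 7a 39 99 21) = 3a; tag = H(9f 65 7b d2 10 53 f3 3a) = e1
m2: inner = H(f5 0f 11 b8 7a 39 99 31) = 4a; tag = H(9f 65 7b d2 10 53 f3 4a) = f1
m3: inner = H(f5 0f 11 b8 7a 39 99 41) = 5a; tag = H(9f 65 7b d2 10 53 f3 5a) = 01 ← matches

3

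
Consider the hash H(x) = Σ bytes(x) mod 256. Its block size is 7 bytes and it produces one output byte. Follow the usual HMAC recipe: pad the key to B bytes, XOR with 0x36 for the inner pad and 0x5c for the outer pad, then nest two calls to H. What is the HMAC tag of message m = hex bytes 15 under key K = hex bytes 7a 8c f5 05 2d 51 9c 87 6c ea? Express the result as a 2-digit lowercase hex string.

Key hex bytes 7a 8c f5 05 2d 51 9c 87 6c ea is 10 bytes > B = 7, so hash it first: H(key) = f7, then zero-pad to 7 bytes: K' = f7 00 00 00 00 00 00.
K' ⊕ ipad = c1 36 36 36 36 36 36.  K' ⊕ opad = ab 5c 5c 5c 5c 5c 5c.
Inner input = (K'⊕ipad) ∥ m = c1 36 36 36 36 36 36 ∥ 15.
Inner hash: sum = 193+54+54+54+54+54+54+21 = 538; mod 256 = 26 → 1a.
Outer input = (K'⊕opad) ∥ inner = ab 5c 5c 5c 5c 5c 5c ∥ 1a.
Outer hash (tag): sum = 171+92+92+92+92+92+92+26 = 749; mod 256 = 237 → ed.

ed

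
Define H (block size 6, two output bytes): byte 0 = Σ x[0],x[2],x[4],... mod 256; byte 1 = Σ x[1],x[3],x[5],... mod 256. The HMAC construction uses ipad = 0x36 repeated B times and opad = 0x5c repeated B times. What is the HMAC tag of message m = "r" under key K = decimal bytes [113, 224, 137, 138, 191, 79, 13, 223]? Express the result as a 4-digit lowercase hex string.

Key decimal bytes [113, 224, 137, 138, 191, 79, 13, 223] = 71 e0 89 8a bf 4f 0d df is 8 bytes > B = 6, so hash it first: H(key) = c6 98, then zero-pad to 6 bytes: K' = c6 98 00 00 00 00.
K' ⊕ ipad = f0 ae 36 36 36 36.  K' ⊕ opad = 9a c4 5c 5c 5c 5c.
Inner input = (K'⊕ipad) ∥ m = f0 ae 36 36 36 36 ∥ 72.
Inner hash: even-index sum = 462 mod 256 = 206; odd-index sum = 282 mod 256 = 26 → ce 1a.
Outer input = (K'⊕opad) ∥ inner = 9a c4 5c 5c 5c 5c ∥ ce 1a.
Outer hash (tag): even-index sum = 544 mod 256 = 32; odd-index sum = 406 mod 256 = 150 → 20 96.

2096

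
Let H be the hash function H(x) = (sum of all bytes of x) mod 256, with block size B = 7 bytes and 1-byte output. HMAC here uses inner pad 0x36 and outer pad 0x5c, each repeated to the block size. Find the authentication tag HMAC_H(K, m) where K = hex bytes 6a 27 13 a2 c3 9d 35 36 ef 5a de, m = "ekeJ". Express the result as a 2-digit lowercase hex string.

Key hex bytes 6a 27 13 a2 c3 9d 35 36 ef 5a de is 11 bytes > B = 7, so hash it first: H(key) = 38, then zero-pad to 7 bytes: K' = 38 00 00 00 00 00 00.
K' ⊕ ipad = 0e 36 36 36 36 36 36.  K' ⊕ opad = 64 5c 5c 5c 5c 5c 5c.
Inner input = (K'⊕ipad) ∥ m = 0e 36 36 36 36 36 36 ∥ 65 6b 65 4a.
Inner hash: sum = 14+54+54+54+54+54+54+101+107+101+74 = 721; mod 256 = 209 → d1.
Outer input = (K'⊕opad) ∥ inner = 64 5c 5c 5c 5c 5c 5c ∥ d1.
Outer hash (tag): sum = 100+92+92+92+92+92+92+209 = 861; mod 256 = 93 → 5d.

5d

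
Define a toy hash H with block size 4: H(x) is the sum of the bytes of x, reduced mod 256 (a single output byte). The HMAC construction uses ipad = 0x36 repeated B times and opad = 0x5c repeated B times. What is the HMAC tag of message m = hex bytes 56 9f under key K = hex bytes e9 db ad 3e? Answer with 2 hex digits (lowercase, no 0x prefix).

Key hex bytes e9 db ad 3e is exactly B = 4 bytes: K' = e9 db ad 3e.
K' ⊕ ipad = df ed 9b 08.  K' ⊕ opad = b5 87 f1 62.
Inner input = (K'⊕ipad) ∥ m = df ed 9b 08 ∥ 56 9f.
Inner hash: sum = 223+237+155+8+86+159 = 868; mod 256 = 100 → 64.
Outer input = (K'⊕opad) ∥ inner = b5 87 f1 62 ∥ 64.
Outer hash (tag): sum = 181+135+241+98+100 = 755; mod 256 = 243 → f3.

f3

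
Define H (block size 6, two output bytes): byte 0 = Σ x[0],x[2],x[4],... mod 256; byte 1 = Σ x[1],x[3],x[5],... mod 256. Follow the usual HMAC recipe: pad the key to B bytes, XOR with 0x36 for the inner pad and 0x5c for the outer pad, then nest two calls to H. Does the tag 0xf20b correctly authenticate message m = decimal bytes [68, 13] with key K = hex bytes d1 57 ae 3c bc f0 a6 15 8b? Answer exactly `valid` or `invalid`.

Key hex bytes d1 57 ae 3c bc f0 a6 15 8b is 9 bytes > B = 6, so hash it first: H(key) = 6c 98, then zero-pad to 6 bytes: K' = 6c 98 00 00 00 00.
K' ⊕ ipad = 5a ae 36 36 36 36; K' ⊕ opad = 30 c4 5c 5c 5c 5c.
Inner hash: even-index sum = 266 mod 256 = 10; odd-index sum = 295 mod 256 = 39 → 0a 27.
Outer hash (recomputed tag): even-index sum = 242 mod 256 = 242; odd-index sum = 419 mod 256 = 163 → f2 a3.
Recomputed tag = f2a3; claimed = f20b → mismatch.

invalid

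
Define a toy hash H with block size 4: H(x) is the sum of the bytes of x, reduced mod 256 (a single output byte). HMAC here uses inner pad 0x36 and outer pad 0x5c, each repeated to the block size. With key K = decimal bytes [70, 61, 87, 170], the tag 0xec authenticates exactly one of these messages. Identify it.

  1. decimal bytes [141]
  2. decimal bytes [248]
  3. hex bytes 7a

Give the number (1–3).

Key decimal bytes [70, 61, 87, 170] = 46 3d 57 aa is exactly B = 4 bytes: K' = 46 3d 57 aa.
K' ⊕ ipad = 70 0b 61 9c; K' ⊕ opad = 1a 61 0b f6.
m1: inner = H(70 0b 61 9c 8d) = 05; tag = H(1a 61 0b f6 05) = 81
m2: inner = H(70 0b 61 9c f8) = 70; tag = H(1a 61 0b f6 70) = ec ← matches
m3: inner = H(70 0b 61 9c 7a) = f2; tag = H(1a 61 0b f6 f2) = 6e

2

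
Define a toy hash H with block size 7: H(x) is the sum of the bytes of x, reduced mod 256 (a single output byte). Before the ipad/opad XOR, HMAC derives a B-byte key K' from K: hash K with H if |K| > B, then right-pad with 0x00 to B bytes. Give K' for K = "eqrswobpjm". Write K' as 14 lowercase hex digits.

4a000000000000

|K| = 10 > B = 7, so first hash the key.
H(K): sum = 101+113+114+115+119+111+98+112+106+109 = 1098; mod 256 = 74 → 4a.
Zero-pad H(K) = 4a to 7 bytes: K' = 4a 00 00 00 00 00 00.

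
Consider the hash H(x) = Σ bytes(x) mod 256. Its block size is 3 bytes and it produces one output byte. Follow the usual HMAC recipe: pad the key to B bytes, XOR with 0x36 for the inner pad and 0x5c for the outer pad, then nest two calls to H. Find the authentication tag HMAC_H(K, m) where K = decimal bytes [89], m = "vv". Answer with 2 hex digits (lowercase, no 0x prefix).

Key decimal bytes [89] = 59 is 1 byte ≤ B = 3; zero-pad to 3 bytes: K' = 59 00 00.
K' ⊕ ipad = 6f 36 36.  K' ⊕ opad = 05 5c 5c.
Inner input = (K'⊕ipad) ∥ m = 6f 36 36 ∥ 76 76.
Inner hash: sum = 111+54+54+118+118 = 455; mod 256 = 199 → c7.
Outer input = (K'⊕opad) ∥ inner = 05 5c 5c ∥ c7.
Outer hash (tag): sum = 5+92+92+199 = 388; mod 256 = 132 → 84.

84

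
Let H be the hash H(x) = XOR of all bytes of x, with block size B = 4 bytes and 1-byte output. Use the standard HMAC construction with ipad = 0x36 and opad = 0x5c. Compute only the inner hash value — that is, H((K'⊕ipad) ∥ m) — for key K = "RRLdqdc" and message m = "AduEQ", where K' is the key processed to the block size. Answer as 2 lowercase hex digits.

Key "RRLdqdc" = 52 52 4c 64 71 64 63 is 7 bytes > B = 4, so hash it first: H(key) = 5e, then zero-pad to 4 bytes: K' = 5e 00 00 00.
K' ⊕ ipad = 68 36 36 36.
Inner input = 68 36 36 36 ∥ 41 64 75 45 51.
Inner hash: XOR 68⊕36⊕36⊕36⊕41⊕64⊕75⊕45⊕51 = 1a.

1a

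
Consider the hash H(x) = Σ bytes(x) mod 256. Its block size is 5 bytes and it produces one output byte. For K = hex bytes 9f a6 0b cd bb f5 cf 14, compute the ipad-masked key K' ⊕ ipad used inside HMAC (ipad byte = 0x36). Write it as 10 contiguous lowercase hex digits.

8636363636

Key hex bytes 9f a6 0b cd bb f5 cf 14 is 8 bytes > B = 5, so hash it first: H(key) = b0, then zero-pad to 5 bytes: K' = b0 00 00 00 00.
XOR each byte with 0x36: b0⊕36=86, 00⊕36=36, 00⊕36=36, 00⊕36=36, 00⊕36=36.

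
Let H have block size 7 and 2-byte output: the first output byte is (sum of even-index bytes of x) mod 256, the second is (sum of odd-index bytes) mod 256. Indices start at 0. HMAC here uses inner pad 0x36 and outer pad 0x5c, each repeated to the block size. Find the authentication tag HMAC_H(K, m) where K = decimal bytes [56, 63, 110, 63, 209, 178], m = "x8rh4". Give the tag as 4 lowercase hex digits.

Key decimal bytes [56, 63, 110, 63, 209, 178] = 38 3f 6e 3f d1 b2 is 6 bytes ≤ B = 7; zero-pad to 7 bytes: K' = 38 3f 6e 3f d1 b2 00.
K' ⊕ ipad = 0e 09 58 09 e7 84 36.  K' ⊕ opad = 64 63 32 63 8d ee 5c.
Inner input = (K'⊕ipad) ∥ m = 0e 09 58 09 e7 84 36 ∥ 78 38 72 68 34.
Inner hash: even-index sum = 547 mod 256 = 35; odd-index sum = 436 mod 256 = 180 → 23 b4.
Outer input = (K'⊕opad) ∥ inner = 64 63 32 63 8d ee 5c ∥ 23 b4.
Outer hash (tag): even-index sum = 563 mod 256 = 51; odd-index sum = 471 mod 256 = 215 → 33 d7.

33d7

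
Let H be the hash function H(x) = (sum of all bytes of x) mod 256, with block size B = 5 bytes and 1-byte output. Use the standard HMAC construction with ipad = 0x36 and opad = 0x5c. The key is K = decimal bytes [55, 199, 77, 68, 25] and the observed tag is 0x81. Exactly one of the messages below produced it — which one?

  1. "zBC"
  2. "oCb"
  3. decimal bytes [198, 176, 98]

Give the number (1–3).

Key decimal bytes [55, 199, 77, 68, 25] = 37 c7 4d 44 19 is exactly B = 5 bytes: K' = 37 c7 4d 44 19.
K' ⊕ ipad = 01 f1 7b 72 2f; K' ⊕ opad = 6b 9b 11 18 45.
m1: inner = H(01 f1 7b 72 2f 7a 42 43) = 0d; tag = H(6b 9b 11 18 45 0d) = 81 ← matches
m2: inner = H(01 f1 7b 72 2f 6f 43 62) = 22; tag = H(6b 9b 11 18 45 22) = 96
m3: inner = H(01 f1 7b 72 2f c6 b0 62) = e6; tag = H(6b 9b 11 18 45 e6) = 5a

1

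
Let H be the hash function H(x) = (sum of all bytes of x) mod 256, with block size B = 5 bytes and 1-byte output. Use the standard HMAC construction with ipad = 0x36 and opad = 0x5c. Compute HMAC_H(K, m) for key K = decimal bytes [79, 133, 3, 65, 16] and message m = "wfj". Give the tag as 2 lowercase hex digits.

f9

Key decimal bytes [79, 133, 3, 65, 16] = 4f 85 03 41 10 is exactly B = 5 bytes: K' = 4f 85 03 41 10.
K' ⊕ ipad = 79 b3 35 77 26.  K' ⊕ opad = 13 d9 5f 1d 4c.
Inner input = (K'⊕ipad) ∥ m = 79 b3 35 77 26 ∥ 77 66 6a.
Inner hash: sum = 121+179+53+119+38+119+102+106 = 837; mod 256 = 69 → 45.
Outer input = (K'⊕opad) ∥ inner = 13 d9 5f 1d 4c ∥ 45.
Outer hash (tag): sum = 19+217+95+29+76+69 = 505; mod 256 = 249 → f9.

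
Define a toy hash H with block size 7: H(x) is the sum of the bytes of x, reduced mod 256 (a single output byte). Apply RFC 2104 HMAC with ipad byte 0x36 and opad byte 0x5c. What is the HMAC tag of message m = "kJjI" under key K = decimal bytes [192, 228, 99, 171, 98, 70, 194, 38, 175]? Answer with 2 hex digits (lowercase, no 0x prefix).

48

Key decimal bytes [192, 228, 99, 171, 98, 70, 194, 38, 175] = c0 e4 63 ab 62 46 c2 26 af is 9 bytes > B = 7, so hash it first: H(key) = f1, then zero-pad to 7 bytes: K' = f1 00 00 00 00 00 00.
K' ⊕ ipad = c7 36 36 36 36 36 36.  K' ⊕ opad = ad 5c 5c 5c 5c 5c 5c.
Inner input = (K'⊕ipad) ∥ m = c7 36 36 36 36 36 36 ∥ 6b 4a 6a 49.
Inner hash: sum = 199+54+54+54+54+54+54+107+74+106+73 = 883; mod 256 = 115 → 73.
Outer input = (K'⊕opad) ∥ inner = ad 5c 5c 5c 5c 5c 5c ∥ 73.
Outer hash (tag): sum = 173+92+92+92+92+92+92+115 = 840; mod 256 = 72 → 48.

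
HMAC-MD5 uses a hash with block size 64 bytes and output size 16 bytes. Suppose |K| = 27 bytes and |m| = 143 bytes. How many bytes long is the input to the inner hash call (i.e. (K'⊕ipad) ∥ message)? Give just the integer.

Key is 27 ≤ 64 bytes, zero-padded: |K'| = 64.
Inner input = (K'⊕ipad) ∥ m → 64 + 143 = 207 bytes.

207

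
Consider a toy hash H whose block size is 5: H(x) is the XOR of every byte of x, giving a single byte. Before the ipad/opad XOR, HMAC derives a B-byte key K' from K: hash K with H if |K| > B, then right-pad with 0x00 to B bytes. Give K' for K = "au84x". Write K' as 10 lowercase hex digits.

6175383478

Key "au84x" = 61 75 38 34 78 is exactly B = 5 bytes: K' = 61 75 38 34 78.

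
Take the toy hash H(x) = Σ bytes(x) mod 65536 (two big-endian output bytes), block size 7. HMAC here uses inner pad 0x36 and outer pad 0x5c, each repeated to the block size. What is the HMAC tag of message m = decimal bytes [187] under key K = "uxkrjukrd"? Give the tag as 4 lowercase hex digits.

Key "uxkrjukrd" = 75 78 6b 72 6a 75 6b 72 64 is 9 bytes > B = 7, so hash it first: H(key) = 03 ea, then zero-pad to 7 bytes: K' = 03 ea 00 00 00 00 00.
K' ⊕ ipad = 35 dc 36 36 36 36 36.  K' ⊕ opad = 5f b6 5c 5c 5c 5c 5c.
Inner input = (K'⊕ipad) ∥ m = 35 dc 36 36 36 36 36 ∥ bb.
Inner hash: sum = 53+220+54+54+54+54+54+187 = 730 → 02 da.
Outer input = (K'⊕opad) ∥ inner = 5f b6 5c 5c 5c 5c 5c ∥ 02 da.
Outer hash (tag): sum = 95+182+92+92+92+92+92+2+218 = 957 → 03 bd.

03bd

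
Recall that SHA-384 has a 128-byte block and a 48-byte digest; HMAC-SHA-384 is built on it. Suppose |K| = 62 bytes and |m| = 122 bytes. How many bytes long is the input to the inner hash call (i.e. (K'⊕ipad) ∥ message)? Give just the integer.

Key is 62 ≤ 128 bytes, zero-padded: |K'| = 128.
Inner input = (K'⊕ipad) ∥ m → 128 + 122 = 250 bytes.

250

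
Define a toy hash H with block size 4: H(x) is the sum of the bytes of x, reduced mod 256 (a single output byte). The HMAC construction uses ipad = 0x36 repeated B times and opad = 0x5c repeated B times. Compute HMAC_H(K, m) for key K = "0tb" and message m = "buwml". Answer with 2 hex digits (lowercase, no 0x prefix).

Key "0tb" = 30 74 62 is 3 bytes ≤ B = 4; zero-pad to 4 bytes: K' = 30 74 62 00.
K' ⊕ ipad = 06 42 54 36.  K' ⊕ opad = 6c 28 3e 5c.
Inner input = (K'⊕ipad) ∥ m = 06 42 54 36 ∥ 62 75 77 6d 6c.
Inner hash: sum = 6+66+84+54+98+117+119+109+108 = 761; mod 256 = 249 → f9.
Outer input = (K'⊕opad) ∥ inner = 6c 28 3e 5c ∥ f9.
Outer hash (tag): sum = 108+40+62+92+249 = 551; mod 256 = 39 → 27.

27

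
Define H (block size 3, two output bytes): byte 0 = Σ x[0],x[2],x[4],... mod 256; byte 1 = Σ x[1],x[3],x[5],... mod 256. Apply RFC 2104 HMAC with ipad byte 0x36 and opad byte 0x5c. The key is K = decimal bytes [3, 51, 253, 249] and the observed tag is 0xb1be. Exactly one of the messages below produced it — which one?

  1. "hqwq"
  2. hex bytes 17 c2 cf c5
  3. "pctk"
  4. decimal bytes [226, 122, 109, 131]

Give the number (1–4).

Key decimal bytes [3, 51, 253, 249] = 03 33 fd f9 is 4 bytes > B = 3, so hash it first: H(key) = 00 2c, then zero-pad to 3 bytes: K' = 00 2c 00.
K' ⊕ ipad = 36 1a 36; K' ⊕ opad = 5c 70 5c.
m1: inner = H(36 1a 36 68 71 77 71) = 4e f9; tag = H(5c 70 5c 4e f9) = b1be ← matches
m2: inner = H(36 1a 36 17 c2 cf c5) = f3 00; tag = H(5c 70 5c f3 00) = b863
m3: inner = H(36 1a 36 70 63 74 6b) = 3a fe; tag = H(5c 70 5c 3a fe) = b6aa
m4: inner = H(36 1a 36 e2 7a 6d 83) = 69 69; tag = H(5c 70 5c 69 69) = 21d9

1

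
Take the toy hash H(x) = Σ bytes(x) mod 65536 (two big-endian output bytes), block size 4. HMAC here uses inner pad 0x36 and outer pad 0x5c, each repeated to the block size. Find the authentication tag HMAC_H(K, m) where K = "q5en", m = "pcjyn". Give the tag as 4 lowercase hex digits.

Key "q5en" = 71 35 65 6e is exactly B = 4 bytes: K' = 71 35 65 6e.
K' ⊕ ipad = 47 03 53 58.  K' ⊕ opad = 2d 69 39 32.
Inner input = (K'⊕ipad) ∥ m = 47 03 53 58 ∥ 70 63 6a 79 6e.
Inner hash: sum = 71+3+83+88+112+99+106+121+110 = 793 → 03 19.
Outer input = (K'⊕opad) ∥ inner = 2d 69 39 32 ∥ 03 19.
Outer hash (tag): sum = 45+105+57+50+3+25 = 285 → 01 1d.

011d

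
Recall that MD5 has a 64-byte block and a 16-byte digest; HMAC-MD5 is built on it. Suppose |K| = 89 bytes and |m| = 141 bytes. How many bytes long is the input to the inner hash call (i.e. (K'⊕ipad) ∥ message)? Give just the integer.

205

Key is 89 > 64 bytes, so it is hashed to 16 bytes then zero-padded to 64: |K'| = 64.
Inner input = (K'⊕ipad) ∥ m → 64 + 141 = 205 bytes.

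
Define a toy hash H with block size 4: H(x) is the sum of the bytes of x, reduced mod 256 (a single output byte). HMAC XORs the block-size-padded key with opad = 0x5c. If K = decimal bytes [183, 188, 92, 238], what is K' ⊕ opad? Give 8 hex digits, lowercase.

Key decimal bytes [183, 188, 92, 238] = b7 bc 5c ee is exactly B = 4 bytes: K' = b7 bc 5c ee.
XOR each byte with 0x5c: b7⊕5c=eb, bc⊕5c=e0, 5c⊕5c=00, ee⊕5c=b2.

ebe000b2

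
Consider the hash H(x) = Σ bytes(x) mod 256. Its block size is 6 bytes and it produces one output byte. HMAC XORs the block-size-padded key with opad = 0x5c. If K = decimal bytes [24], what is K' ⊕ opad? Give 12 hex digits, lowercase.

Key decimal bytes [24] = 18 is 1 byte ≤ B = 6; zero-pad to 6 bytes: K' = 18 00 00 00 00 00.
XOR each byte with 0x5c: 18⊕5c=44, 00⊕5c=5c, 00⊕5c=5c, 00⊕5c=5c, 00⊕5c=5c, 00⊕5c=5c.

445c5c5c5c5c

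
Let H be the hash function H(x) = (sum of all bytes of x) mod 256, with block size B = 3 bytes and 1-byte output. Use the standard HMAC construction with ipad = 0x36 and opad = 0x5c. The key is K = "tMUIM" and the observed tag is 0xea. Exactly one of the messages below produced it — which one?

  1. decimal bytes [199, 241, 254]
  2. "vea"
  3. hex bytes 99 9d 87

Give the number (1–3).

Key "tMUIM" = 74 4d 55 49 4d is 5 bytes > B = 3, so hash it first: H(key) = ac, then zero-pad to 3 bytes: K' = ac 00 00.
K' ⊕ ipad = 9a 36 36; K' ⊕ opad = f0 5c 5c.
m1: inner = H(9a 36 36 c7 f1 fe) = bc; tag = H(f0 5c 5c bc) = 64
m2: inner = H(9a 36 36 76 65 61) = 42; tag = H(f0 5c 5c 42) = ea ← matches
m3: inner = H(9a 36 36 99 9d 87) = c3; tag = H(f0 5c 5c c3) = 6b

2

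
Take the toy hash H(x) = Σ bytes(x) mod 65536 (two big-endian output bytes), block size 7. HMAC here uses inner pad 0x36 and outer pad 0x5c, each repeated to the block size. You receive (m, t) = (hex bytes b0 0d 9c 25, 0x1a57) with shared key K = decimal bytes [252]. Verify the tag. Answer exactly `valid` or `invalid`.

Key decimal bytes [252] = fc is 1 byte ≤ B = 7; zero-pad to 7 bytes: K' = fc 00 00 00 00 00 00.
K' ⊕ ipad = ca 36 36 36 36 36 36; K' ⊕ opad = a0 5c 5c 5c 5c 5c 5c.
Inner hash: sum = 202+54+54+54+54+54+54+176+13+156+37 = 908 → 03 8c.
Outer hash (recomputed tag): sum = 160+92+92+92+92+92+92+3+140 = 855 → 03 57.
Recomputed tag = 0357; claimed = 1a57 → mismatch.

invalid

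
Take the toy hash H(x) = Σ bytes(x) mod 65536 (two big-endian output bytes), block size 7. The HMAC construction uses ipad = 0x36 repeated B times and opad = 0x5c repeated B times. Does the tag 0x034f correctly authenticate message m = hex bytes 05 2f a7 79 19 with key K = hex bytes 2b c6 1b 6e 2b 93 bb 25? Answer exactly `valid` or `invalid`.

Key hex bytes 2b c6 1b 6e 2b 93 bb 25 is 8 bytes > B = 7, so hash it first: H(key) = 03 18, then zero-pad to 7 bytes: K' = 03 18 00 00 00 00 00.
K' ⊕ ipad = 35 2e 36 36 36 36 36; K' ⊕ opad = 5f 44 5c 5c 5c 5c 5c.
Inner hash: sum = 53+46+54+54+54+54+54+5+47+167+121+25 = 734 → 02 de.
Outer hash (recomputed tag): sum = 95+68+92+92+92+92+92+2+222 = 847 → 03 4f.
Recomputed tag = 034f; claimed = 034f → match.

valid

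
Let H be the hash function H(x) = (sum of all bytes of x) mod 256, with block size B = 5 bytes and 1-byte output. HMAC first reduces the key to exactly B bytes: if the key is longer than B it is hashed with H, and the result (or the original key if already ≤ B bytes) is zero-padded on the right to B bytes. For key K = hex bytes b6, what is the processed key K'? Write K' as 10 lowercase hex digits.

b600000000

Key hex bytes b6 is 1 byte ≤ B = 5; zero-pad to 5 bytes: K' = b6 00 00 00 00.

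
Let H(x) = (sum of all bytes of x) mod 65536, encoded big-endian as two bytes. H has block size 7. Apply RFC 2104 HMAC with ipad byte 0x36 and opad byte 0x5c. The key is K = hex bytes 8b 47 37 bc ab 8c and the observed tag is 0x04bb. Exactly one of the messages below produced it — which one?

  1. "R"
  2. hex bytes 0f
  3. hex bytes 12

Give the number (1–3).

3

Key hex bytes 8b 47 37 bc ab 8c is 6 bytes ≤ B = 7; zero-pad to 7 bytes: K' = 8b 47 37 bc ab 8c 00.
K' ⊕ ipad = bd 71 01 8a 9d ba 36; K' ⊕ opad = d7 1b 6b e0 f7 d0 5c.
m1: inner = H(bd 71 01 8a 9d ba 36 52) = 03 98; tag = H(d7 1b 6b e0 f7 d0 5c 03 98) = 04fb
m2: inner = H(bd 71 01 8a 9d ba 36 0f) = 03 55; tag = H(d7 1b 6b e0 f7 d0 5c 03 55) = 04b8
m3: inner = H(bd 71 01 8a 9d ba 36 12) = 03 58; tag = H(d7 1b 6b e0 f7 d0 5c 03 58) = 04bb ← matches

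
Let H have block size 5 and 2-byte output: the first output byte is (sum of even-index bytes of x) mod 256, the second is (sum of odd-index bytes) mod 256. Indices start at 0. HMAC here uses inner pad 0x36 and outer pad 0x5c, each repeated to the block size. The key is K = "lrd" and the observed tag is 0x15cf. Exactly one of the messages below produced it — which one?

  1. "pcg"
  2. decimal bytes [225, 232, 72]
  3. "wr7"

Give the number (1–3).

Key "lrd" = 6c 72 64 is 3 bytes ≤ B = 5; zero-pad to 5 bytes: K' = 6c 72 64 00 00.
K' ⊕ ipad = 5a 44 52 36 36; K' ⊕ opad = 30 2e 38 5c 5c.
m1: inner = H(5a 44 52 36 36 70 63 67) = 45 51; tag = H(30 2e 38 5c 5c 45 51) = 15cf ← matches
m2: inner = H(5a 44 52 36 36 e1 e8 48) = ca a3; tag = H(30 2e 38 5c 5c ca a3) = 6754
m3: inner = H(5a 44 52 36 36 77 72 37) = 54 28; tag = H(30 2e 38 5c 5c 54 28) = ecde

1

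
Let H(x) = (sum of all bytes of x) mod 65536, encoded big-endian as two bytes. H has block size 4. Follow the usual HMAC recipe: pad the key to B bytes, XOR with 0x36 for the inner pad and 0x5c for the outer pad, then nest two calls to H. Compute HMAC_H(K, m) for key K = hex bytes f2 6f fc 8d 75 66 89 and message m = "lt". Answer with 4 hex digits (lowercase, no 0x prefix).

0219

Key hex bytes f2 6f fc 8d 75 66 89 is 7 bytes > B = 4, so hash it first: H(key) = 04 4e, then zero-pad to 4 bytes: K' = 04 4e 00 00.
K' ⊕ ipad = 32 78 36 36.  K' ⊕ opad = 58 12 5c 5c.
Inner input = (K'⊕ipad) ∥ m = 32 78 36 36 ∥ 6c 74.
Inner hash: sum = 50+120+54+54+108+116 = 502 → 01 f6.
Outer input = (K'⊕opad) ∥ inner = 58 12 5c 5c ∥ 01 f6.
Outer hash (tag): sum = 88+18+92+92+1+246 = 537 → 02 19.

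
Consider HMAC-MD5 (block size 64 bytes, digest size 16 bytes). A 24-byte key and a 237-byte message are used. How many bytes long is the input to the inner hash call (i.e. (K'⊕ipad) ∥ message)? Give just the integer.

Key is 24 ≤ 64 bytes, zero-padded: |K'| = 64.
Inner input = (K'⊕ipad) ∥ m → 64 + 237 = 301 bytes.

301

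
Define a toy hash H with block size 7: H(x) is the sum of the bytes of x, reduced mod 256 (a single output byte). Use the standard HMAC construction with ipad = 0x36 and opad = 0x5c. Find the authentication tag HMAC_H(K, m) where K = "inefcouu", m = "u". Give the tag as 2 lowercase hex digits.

Key "inefcouu" = 69 6e 65 66 63 6f 75 75 is 8 bytes > B = 7, so hash it first: H(key) = 5e, then zero-pad to 7 bytes: K' = 5e 00 00 00 00 00 00.
K' ⊕ ipad = 68 36 36 36 36 36 36.  K' ⊕ opad = 02 5c 5c 5c 5c 5c 5c.
Inner input = (K'⊕ipad) ∥ m = 68 36 36 36 36 36 36 ∥ 75.
Inner hash: sum = 104+54+54+54+54+54+54+117 = 545; mod 256 = 33 → 21.
Outer input = (K'⊕opad) ∥ inner = 02 5c 5c 5c 5c 5c 5c ∥ 21.
Outer hash (tag): sum = 2+92+92+92+92+92+92+33 = 587; mod 256 = 75 → 4b.

4b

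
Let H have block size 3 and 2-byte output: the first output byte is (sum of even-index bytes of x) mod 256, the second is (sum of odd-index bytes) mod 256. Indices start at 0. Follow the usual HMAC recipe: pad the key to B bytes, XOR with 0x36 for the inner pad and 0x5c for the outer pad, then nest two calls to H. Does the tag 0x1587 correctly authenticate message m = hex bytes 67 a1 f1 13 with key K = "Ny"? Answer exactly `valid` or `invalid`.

Key "Ny" = 4e 79 is 2 bytes ≤ B = 3; zero-pad to 3 bytes: K' = 4e 79 00.
K' ⊕ ipad = 78 4f 36; K' ⊕ opad = 12 25 5c.
Inner hash: even-index sum = 354 mod 256 = 98; odd-index sum = 423 mod 256 = 167 → 62 a7.
Outer hash (recomputed tag): even-index sum = 277 mod 256 = 21; odd-index sum = 135 mod 256 = 135 → 15 87.
Recomputed tag = 1587; claimed = 1587 → match.

valid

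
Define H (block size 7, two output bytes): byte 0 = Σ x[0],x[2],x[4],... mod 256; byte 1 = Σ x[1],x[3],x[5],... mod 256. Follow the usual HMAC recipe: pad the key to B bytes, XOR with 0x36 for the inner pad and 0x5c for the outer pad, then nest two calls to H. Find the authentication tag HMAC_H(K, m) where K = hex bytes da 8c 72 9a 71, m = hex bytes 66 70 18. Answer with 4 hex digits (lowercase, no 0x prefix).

570f

Key hex bytes da 8c 72 9a 71 is 5 bytes ≤ B = 7; zero-pad to 7 bytes: K' = da 8c 72 9a 71 00 00.
K' ⊕ ipad = ec ba 44 ac 47 36 36.  K' ⊕ opad = 86 d0 2e c6 2d 5c 5c.
Inner input = (K'⊕ipad) ∥ m = ec ba 44 ac 47 36 36 ∥ 66 70 18.
Inner hash: even-index sum = 541 mod 256 = 29; odd-index sum = 538 mod 256 = 26 → 1d 1a.
Outer input = (K'⊕opad) ∥ inner = 86 d0 2e c6 2d 5c 5c ∥ 1d 1a.
Outer hash (tag): even-index sum = 343 mod 256 = 87; odd-index sum = 527 mod 256 = 15 → 57 0f.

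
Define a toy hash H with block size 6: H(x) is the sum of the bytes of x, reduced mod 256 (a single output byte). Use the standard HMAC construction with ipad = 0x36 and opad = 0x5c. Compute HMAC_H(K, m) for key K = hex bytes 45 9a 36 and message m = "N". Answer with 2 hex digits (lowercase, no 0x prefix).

6c

Key hex bytes 45 9a 36 is 3 bytes ≤ B = 6; zero-pad to 6 bytes: K' = 45 9a 36 00 00 00.
K' ⊕ ipad = 73 ac 00 36 36 36.  K' ⊕ opad = 19 c6 6a 5c 5c 5c.
Inner input = (K'⊕ipad) ∥ m = 73 ac 00 36 36 36 ∥ 4e.
Inner hash: sum = 115+172+0+54+54+54+78 = 527; mod 256 = 15 → 0f.
Outer input = (K'⊕opad) ∥ inner = 19 c6 6a 5c 5c 5c ∥ 0f.
Outer hash (tag): sum = 25+198+106+92+92+92+15 = 620; mod 256 = 108 → 6c.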